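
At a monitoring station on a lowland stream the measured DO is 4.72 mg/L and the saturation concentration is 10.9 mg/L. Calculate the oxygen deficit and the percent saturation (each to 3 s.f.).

D ≈ 6.18 mg/L; 43.3 % saturation

D = C_s − C = 10.9 − 4.72 = 6.18 mg/L.
% saturation = 4.72/10.9 × 100 = 43.3 %.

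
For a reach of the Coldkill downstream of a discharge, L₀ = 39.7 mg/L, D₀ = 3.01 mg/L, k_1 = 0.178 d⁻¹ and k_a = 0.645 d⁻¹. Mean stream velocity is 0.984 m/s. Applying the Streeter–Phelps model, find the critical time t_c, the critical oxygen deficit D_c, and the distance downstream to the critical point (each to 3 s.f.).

With k_a/k_1 = 3.624 and 1 − D₀(k_a−k_1)/(k_1 L₀) = 0.8011,
t_c = ln(3.624 × 0.8011) / (0.645 − 0.178) = ln(2.903) / 0.4670 = 1.066/0.4670 = 2.282 d.
L(t_c) = L₀ e^(−k_1 t_c) = 39.7 × 0.6662 = 26.45 mg/L, and at the critical point k_a D_c = k_1 L, so D_c = (0.178/0.645) × 26.45 = 7.299 mg/L.
x_c = v t_c = 0.984 m/s × 2.282 d × 86400 s/d = 194000 m ≈ 194 km.

t_c ≈ 2.28 d; D_c ≈ 7.30 mg/L; x_c ≈ 194 km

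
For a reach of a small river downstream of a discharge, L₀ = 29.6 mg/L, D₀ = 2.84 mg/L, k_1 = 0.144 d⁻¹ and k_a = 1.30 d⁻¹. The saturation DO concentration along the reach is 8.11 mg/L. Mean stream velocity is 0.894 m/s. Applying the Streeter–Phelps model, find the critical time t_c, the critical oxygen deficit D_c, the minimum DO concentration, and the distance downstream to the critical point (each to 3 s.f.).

t_c ≈ 0.631 d; D_c ≈ 2.99 mg/L; min DO ≈ 5.12 mg/L; x_c ≈ 48.8 km

At the critical point dD/dt = 0, so k_1 L₀ e^(−k_1 t) = k_a D. Substituting D(t) from the Streeter–Phelps equation and solving for t gives
t_c = ln[(k_a/k_1)(1 − D₀(k_a−k_1)/(k_1 L₀))] / (k_a−k_1).
Here k_a−k_1 = 1.156 d⁻¹ and 1 − D₀(k_a−k_1)/(k_1 L₀) = 1 − 2.84×1.156/(0.144×29.6) = 0.2298, so
t_c = ln(9.028 × 0.2298) / 1.156 = 0.7296 / 1.156 = 0.6312 d.
L(t_c) = L₀ e^(−k_1 t_c) = 29.6 × 0.9131 = 27.03 mg/L, and at the critical point k_a D_c = k_1 L, so D_c = (0.144/1.30) × 27.03 = 2.994 mg/L.
Minimum DO = C_s − D_c = 8.11 − 2.994 = 5.116 mg/L.
x_c = v t_c = 0.894 m/s × 0.6312 d × 86400 s/d = 48750 m ≈ 48.8 km.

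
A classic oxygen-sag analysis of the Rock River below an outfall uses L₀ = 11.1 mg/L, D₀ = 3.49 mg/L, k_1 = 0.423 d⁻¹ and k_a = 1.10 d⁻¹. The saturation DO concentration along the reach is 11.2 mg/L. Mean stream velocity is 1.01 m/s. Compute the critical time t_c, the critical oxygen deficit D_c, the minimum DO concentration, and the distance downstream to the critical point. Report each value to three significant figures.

With k_a/k_1 = 2.600 and 1 − D₀(k_a−k_1)/(k_1 L₀) = 0.4968,
t_c = ln(2.600 × 0.4968) / (1.10 − 0.423) = ln(1.292) / 0.6770 = 0.2561/0.6770 = 0.3783 d.
L(t_c) = L₀ e^(−k_1 t_c) = 11.1 × 0.8521 = 9.459 mg/L, and at the critical point k_a D_c = k_1 L, so D_c = (0.423/1.10) × 9.459 = 3.637 mg/L.
Minimum DO = C_s − D_c = 11.2 − 3.637 = 7.563 mg/L.
x_c = v t_c = 1.01 m/s × 0.3783 d × 86400 s/d = 33010 m ≈ 33.0 km.

t_c ≈ 0.378 d; D_c ≈ 3.64 mg/L; min DO ≈ 7.56 mg/L; x_c ≈ 33.0 km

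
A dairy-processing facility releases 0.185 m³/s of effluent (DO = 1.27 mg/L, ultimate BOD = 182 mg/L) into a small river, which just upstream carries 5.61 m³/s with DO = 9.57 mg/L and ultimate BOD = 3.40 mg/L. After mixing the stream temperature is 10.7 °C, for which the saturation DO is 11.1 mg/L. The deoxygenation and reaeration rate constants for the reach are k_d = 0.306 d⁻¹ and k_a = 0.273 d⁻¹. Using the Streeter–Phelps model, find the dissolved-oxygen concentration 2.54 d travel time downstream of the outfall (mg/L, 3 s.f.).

Mixed DO = (5.61×9.57 + 0.185×1.27)/(5.61+0.185) = 53.92/5.795 = 9.305 mg/L.
Mixed L₀ = (5.61×3.40 + 0.185×182)/(5.795) = 52.74/5.795 = 9.102 mg/L.
Initial deficit D₀ = C_s − DO₀ = 11.1 − 9.305 = 1.795 mg/L.
D(2.54) = [0.306×9.102/(0.273−0.306)](e^(−0.306×2.54) − e^(−0.273×2.54)) + 1.795 e^(−0.273×2.54)
= -84.40 × (0.4597 − 0.4999) + 1.795 × 0.4999 = 4.289 mg/L.
DO = 11.1 − 4.289 = 6.811 mg/L.

DO ≈ 6.81 mg/L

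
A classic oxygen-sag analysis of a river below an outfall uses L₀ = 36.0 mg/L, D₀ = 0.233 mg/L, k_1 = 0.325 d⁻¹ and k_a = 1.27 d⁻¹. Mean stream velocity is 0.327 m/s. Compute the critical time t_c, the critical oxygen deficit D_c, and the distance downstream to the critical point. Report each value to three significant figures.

t_c ≈ 1.42 d; D_c ≈ 5.80 mg/L; x_c ≈ 40.2 km

At the critical point dD/dt = 0, so k_1 L₀ e^(−k_1 t) = k_a D. Substituting D(t) from the Streeter–Phelps equation and solving for t gives
t_c = ln[(k_a/k_1)(1 − D₀(k_a−k_1)/(k_1 L₀))] / (k_a−k_1).
Here k_a−k_1 = 0.9450 d⁻¹ and 1 − D₀(k_a−k_1)/(k_1 L₀) = 1 − 0.233×0.9450/(0.325×36.0) = 0.9812, so
t_c = ln(3.908 × 0.9812) / 0.9450 = 1.344 / 0.9450 = 1.422 d.
D_c = (k_1/k_a) L₀ e^(−k_1 t_c) = (0.325/1.27) × 36.0 × e^(−0.325×1.422) = 0.2559 × 36.0 × 0.6299 = 5.803 mg/L.
x_c = v t_c = 0.327 m/s × 1.422 d × 86400 s/d = 40180 m ≈ 40.2 km.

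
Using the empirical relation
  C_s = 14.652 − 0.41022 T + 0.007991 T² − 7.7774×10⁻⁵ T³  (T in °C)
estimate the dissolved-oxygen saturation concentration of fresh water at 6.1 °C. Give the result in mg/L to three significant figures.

C_s ≈ 12.4 mg/L

C_s = 14.652 − 0.41022×6.1 + 0.007991×6.1² − 7.7774×10⁻⁵×6.1³ = 12.43 mg/L.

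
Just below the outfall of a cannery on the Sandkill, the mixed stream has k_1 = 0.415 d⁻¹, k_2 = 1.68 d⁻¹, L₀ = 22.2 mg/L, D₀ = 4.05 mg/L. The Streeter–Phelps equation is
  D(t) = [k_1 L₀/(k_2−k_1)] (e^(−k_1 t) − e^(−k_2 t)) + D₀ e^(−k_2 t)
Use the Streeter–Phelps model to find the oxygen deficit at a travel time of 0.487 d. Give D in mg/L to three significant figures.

D ≈ 4.52 mg/L

k_1 L₀/(k_2−k_1) = 0.415×22.2/(1.68−0.415) = 9.213/1.265 = 7.283 mg/L.
e^(−k_1 t) = e^(−0.415×0.4870) = 0.8170; e^(−k_2 t) = e^(−1.68×0.4870) = 0.4412.
D = 7.283 × (0.8170 − 0.4412) + 4.05 × 0.4412 = 2.737 + 1.787 = 4.524 mg/L.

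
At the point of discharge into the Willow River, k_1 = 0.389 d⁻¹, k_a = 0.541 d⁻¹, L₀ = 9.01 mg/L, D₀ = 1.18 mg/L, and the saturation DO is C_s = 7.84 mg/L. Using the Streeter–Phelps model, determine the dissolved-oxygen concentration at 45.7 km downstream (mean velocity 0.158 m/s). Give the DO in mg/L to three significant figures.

Travel time t = x/v = 45.7 km / (0.158 m/s) = 45700 m / 0.158 m/s = 289200 s = 3.348 d.
k_1 L₀/(k_a−k_1) = 0.389×9.01/(0.541−0.389) = 3.505/0.1520 = 23.06 mg/L.
e^(−k_1 t) = e^(−0.389×3.348) = 0.2719; e^(−k_a t) = e^(−0.541×3.348) = 0.1635.
D = 23.06 × (0.2719 − 0.1635) + 1.18 × 0.1635 = 2.501 + 0.1929 = 2.693 mg/L.
DO = C_s − D = 7.84 − 2.693 = 5.147 mg/L.

DO ≈ 5.15 mg/L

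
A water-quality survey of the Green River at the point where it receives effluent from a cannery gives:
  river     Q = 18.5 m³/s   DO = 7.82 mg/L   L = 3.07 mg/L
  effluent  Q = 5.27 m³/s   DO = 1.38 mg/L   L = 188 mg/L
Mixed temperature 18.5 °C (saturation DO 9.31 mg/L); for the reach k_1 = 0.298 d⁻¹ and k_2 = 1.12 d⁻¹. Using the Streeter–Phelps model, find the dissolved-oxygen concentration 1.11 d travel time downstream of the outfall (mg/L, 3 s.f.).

DO ≈ 1.60 mg/L

Mixed DO = (18.5×7.82 + 5.27×1.38)/(18.5+5.27) = 151.9/23.77 = 6.392 mg/L.
Mixed L₀ = (18.5×3.07 + 5.27×188)/(23.77) = 1048/23.77 = 44.07 mg/L.
Initial deficit D₀ = C_s − DO₀ = 9.31 − 6.392 = 2.918 mg/L.
D(1.11) = [0.298×44.07/(1.12−0.298)](e^(−0.298×1.11) − e^(−1.12×1.11)) + 2.918 e^(−1.12×1.11)
= 15.98 × (0.7184 − 0.2885) + 2.918 × 0.2885 = 7.710 mg/L.
DO = 9.31 − 7.710 = 1.600 mg/L.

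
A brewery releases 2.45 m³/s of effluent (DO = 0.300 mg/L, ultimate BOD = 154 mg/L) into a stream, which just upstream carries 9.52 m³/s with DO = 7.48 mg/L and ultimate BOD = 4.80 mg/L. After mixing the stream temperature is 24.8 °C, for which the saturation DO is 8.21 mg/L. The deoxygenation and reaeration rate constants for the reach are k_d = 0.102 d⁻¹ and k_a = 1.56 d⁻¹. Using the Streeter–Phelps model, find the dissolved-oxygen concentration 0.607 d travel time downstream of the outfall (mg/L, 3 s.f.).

Mixed DO = (9.52×7.48 + 2.45×0.300)/(9.52+2.45) = 71.94/11.97 = 6.010 mg/L.
Mixed L₀ = (9.52×4.80 + 2.45×154)/(11.97) = 423.0/11.97 = 35.34 mg/L.
Initial deficit D₀ = C_s − DO₀ = 8.21 − 6.010 = 2.200 mg/L.
D(0.607) = [0.102×35.34/(1.56−0.102)](e^(−0.102×0.607) − e^(−1.56×0.607)) + 2.200 e^(−1.56×0.607)
= 2.472 × (0.9400 − 0.3879) + 2.200 × 0.3879 = 2.218 mg/L.
DO = 8.21 − 2.218 = 5.992 mg/L.

DO ≈ 5.99 mg/L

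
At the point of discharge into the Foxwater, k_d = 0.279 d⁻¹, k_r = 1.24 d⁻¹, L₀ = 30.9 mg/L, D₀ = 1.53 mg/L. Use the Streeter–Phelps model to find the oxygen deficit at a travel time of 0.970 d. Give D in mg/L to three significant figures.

D ≈ 4.61 mg/L

k_d L₀/(k_r−k_d) = 0.279×30.9/(1.24−0.279) = 8.621/0.9610 = 8.971 mg/L.
e^(−k_d t) = e^(−0.279×0.9700) = 0.7629; e^(−k_r t) = e^(−1.24×0.9700) = 0.3004.
D = 8.971 × (0.7629 − 0.3004) + 1.53 × 0.3004 = 4.149 + 0.4595 = 4.609 mg/L.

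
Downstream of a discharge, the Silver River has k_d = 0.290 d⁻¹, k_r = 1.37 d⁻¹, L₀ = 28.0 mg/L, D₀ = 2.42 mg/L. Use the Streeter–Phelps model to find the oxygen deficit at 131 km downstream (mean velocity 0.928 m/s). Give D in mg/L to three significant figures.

Travel time t = x/v = 131 km / (0.928 m/s) = 131000 m / 0.928 m/s = 141200 s = 1.634 d.
k_d L₀/(k_r−k_d) = 0.290×28.0/(1.37−0.290) = 8.120/1.080 = 7.519 mg/L.
e^(−k_d t) = e^(−0.290×1.634) = 0.6226; e^(−k_r t) = e^(−1.37×1.634) = 0.1066.
D = 7.519 × (0.6226 − 0.1066) + 2.42 × 0.1066 = 3.879 + 0.2581 = 4.138 mg/L.

D ≈ 4.14 mg/L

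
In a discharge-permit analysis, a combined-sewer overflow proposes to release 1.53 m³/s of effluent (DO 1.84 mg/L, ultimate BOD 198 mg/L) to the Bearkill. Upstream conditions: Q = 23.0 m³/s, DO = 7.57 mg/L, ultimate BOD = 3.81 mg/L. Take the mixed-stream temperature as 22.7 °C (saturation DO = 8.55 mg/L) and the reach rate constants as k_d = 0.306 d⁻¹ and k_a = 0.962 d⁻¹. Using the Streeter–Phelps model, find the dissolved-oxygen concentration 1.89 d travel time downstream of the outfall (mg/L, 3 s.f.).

DO ≈ 5.37 mg/L

Mixed DO = (23.0×7.57 + 1.53×1.84)/(23.0+1.53) = 176.9/24.53 = 7.213 mg/L.
Mixed L₀ = (23.0×3.81 + 1.53×198)/(24.53) = 390.6/24.53 = 15.92 mg/L.
Initial deficit D₀ = C_s − DO₀ = 8.55 − 7.213 = 1.337 mg/L.
D(1.89) = [0.306×15.92/(0.962−0.306)](e^(−0.306×1.89) − e^(−0.962×1.89)) + 1.337 e^(−0.962×1.89)
= 7.427 × (0.5608 − 0.1623) + 1.337 × 0.1623 = 3.177 mg/L.
DO = 8.55 − 3.177 = 5.373 mg/L.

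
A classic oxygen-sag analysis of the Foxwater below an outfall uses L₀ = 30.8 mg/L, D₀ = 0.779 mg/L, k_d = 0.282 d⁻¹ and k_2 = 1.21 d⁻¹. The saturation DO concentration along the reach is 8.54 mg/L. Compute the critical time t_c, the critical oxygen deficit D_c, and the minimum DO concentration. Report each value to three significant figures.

At the critical point dD/dt = 0, so k_d L₀ e^(−k_d t) = k_2 D. Substituting D(t) from the Streeter–Phelps equation and solving for t gives
t_c = ln[(k_2/k_d)(1 − D₀(k_2−k_d)/(k_d L₀))] / (k_2−k_d).
Here k_2−k_d = 0.9280 d⁻¹ and 1 − D₀(k_2−k_d)/(k_d L₀) = 1 − 0.779×0.9280/(0.282×30.8) = 0.9168, so
t_c = ln(4.291 × 0.9168) / 0.9280 = 1.370 / 0.9280 = 1.476 d.
D_c = (k_d/k_2) L₀ e^(−k_d t_c) = (0.282/1.21) × 30.8 × e^(−0.282×1.476) = 0.2331 × 30.8 × 0.6596 = 4.734 mg/L.
Minimum DO = C_s − D_c = 8.54 − 4.734 = 3.806 mg/L.

t_c ≈ 1.48 d; D_c ≈ 4.73 mg/L; min DO ≈ 3.81 mg/L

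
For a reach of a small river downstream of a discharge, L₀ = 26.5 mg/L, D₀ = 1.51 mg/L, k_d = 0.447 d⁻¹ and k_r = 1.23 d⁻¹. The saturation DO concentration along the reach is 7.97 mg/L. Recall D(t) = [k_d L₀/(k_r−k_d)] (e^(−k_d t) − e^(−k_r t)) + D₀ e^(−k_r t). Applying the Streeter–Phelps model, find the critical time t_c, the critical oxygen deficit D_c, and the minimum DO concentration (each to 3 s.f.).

At the critical point dD/dt = 0, so k_d L₀ e^(−k_d t) = k_r D. Substituting D(t) from the Streeter–Phelps equation and solving for t gives
t_c = ln[(k_r/k_d)(1 − D₀(k_r−k_d)/(k_d L₀))] / (k_r−k_d).
Here k_r−k_d = 0.7830 d⁻¹ and 1 − D₀(k_r−k_d)/(k_d L₀) = 1 − 1.51×0.7830/(0.447×26.5) = 0.9002, so
t_c = ln(2.752 × 0.9002) / 0.7830 = 0.9071 / 0.7830 = 1.158 d.
D_c = (k_d/k_r) L₀ e^(−k_d t_c) = (0.447/1.23) × 26.5 × e^(−0.447×1.158) = 0.3634 × 26.5 × 0.5958 = 5.738 mg/L.
Minimum DO = C_s − D_c = 7.97 − 5.738 = 2.232 mg/L.

t_c ≈ 1.16 d; D_c ≈ 5.74 mg/L; min DO ≈ 2.23 mg/L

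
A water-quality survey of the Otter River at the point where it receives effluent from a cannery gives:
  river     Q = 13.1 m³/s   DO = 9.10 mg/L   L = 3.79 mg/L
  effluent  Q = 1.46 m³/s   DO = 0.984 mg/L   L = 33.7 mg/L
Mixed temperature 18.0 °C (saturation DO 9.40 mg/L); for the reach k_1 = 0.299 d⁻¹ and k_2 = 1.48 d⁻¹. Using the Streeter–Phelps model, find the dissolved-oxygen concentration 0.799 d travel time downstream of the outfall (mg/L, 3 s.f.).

Mixed DO = (13.1×9.10 + 1.46×0.984)/(13.1+1.46) = 120.6/14.56 = 8.286 mg/L.
Mixed L₀ = (13.1×3.79 + 1.46×33.7)/(14.56) = 98.85/14.56 = 6.789 mg/L.
Initial deficit D₀ = C_s − DO₀ = 9.40 − 8.286 = 1.114 mg/L.
D(0.799) = [0.299×6.789/(1.48−0.299)](e^(−0.299×0.799) − e^(−1.48×0.799)) + 1.114 e^(−1.48×0.799)
= 1.719 × (0.7875 − 0.3065) + 1.114 × 0.3065 = 1.168 mg/L.
DO = 9.40 − 1.168 = 8.232 mg/L.

DO ≈ 8.23 mg/L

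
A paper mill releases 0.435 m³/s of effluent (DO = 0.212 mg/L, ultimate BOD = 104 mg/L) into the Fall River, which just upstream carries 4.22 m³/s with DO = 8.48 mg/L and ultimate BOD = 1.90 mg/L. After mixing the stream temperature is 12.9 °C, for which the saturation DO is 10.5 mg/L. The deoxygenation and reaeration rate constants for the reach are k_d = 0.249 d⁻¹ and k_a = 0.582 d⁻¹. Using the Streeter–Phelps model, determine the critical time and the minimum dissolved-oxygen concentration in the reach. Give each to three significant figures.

t_c ≈ 1.36 d; minimum DO ≈ 7.01 mg/L

Mixed DO = (4.22×8.48 + 0.435×0.212)/(4.22+0.435) = 35.88/4.655 = 7.707 mg/L.
Mixed L₀ = (4.22×1.90 + 0.435×104)/(4.655) = 53.26/4.655 = 11.44 mg/L.
Initial deficit D₀ = C_s − DO₀ = 10.5 − 7.707 = 2.793 mg/L.
t_c = (1/0.3330) ln[(0.582/0.249)(1 − 2.793×0.3330/(0.249×11.44))] = 3.003 × ln(1.574) = 1.363 d.
D_c = (0.249/0.582) × 11.44 × e^(−0.249×1.363) = 0.4278 × 11.44 × 0.7122 = 3.486 mg/L.
Minimum DO = 10.5 − 3.486 = 7.014 mg/L.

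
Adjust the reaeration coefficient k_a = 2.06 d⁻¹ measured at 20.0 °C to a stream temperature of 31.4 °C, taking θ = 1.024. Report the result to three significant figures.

k_a ≈ 2.70 d⁻¹

k_a(T₂) = k_a(T₁) · θ^(T₂−T₁) = 2.06 × 1.024^(31.4−20.0)
= 2.06 × 1.024^11.4 = 2.06 × 1.310 = 2.700 d⁻¹.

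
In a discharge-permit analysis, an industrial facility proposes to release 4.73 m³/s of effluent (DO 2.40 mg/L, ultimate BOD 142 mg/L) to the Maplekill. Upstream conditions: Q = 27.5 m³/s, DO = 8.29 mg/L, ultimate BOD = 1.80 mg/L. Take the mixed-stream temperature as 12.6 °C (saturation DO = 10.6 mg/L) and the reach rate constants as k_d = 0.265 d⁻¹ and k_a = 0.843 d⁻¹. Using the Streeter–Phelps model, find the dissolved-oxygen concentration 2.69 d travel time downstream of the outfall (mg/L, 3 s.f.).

Mixed DO = (27.5×8.29 + 4.73×2.40)/(27.5+4.73) = 239.3/32.23 = 7.426 mg/L.
Mixed L₀ = (27.5×1.80 + 4.73×142)/(32.23) = 721.2/32.23 = 22.38 mg/L.
Initial deficit D₀ = C_s − DO₀ = 10.6 − 7.426 = 3.174 mg/L.
D(2.69) = [0.265×22.38/(0.843−0.265)](e^(−0.265×2.69) − e^(−0.843×2.69)) + 3.174 e^(−0.843×2.69)
= 10.26 × (0.4902 − 0.1036) + 3.174 × 0.1036 = 4.296 mg/L.
DO = 10.6 − 4.296 = 6.304 mg/L.

DO ≈ 6.30 mg/L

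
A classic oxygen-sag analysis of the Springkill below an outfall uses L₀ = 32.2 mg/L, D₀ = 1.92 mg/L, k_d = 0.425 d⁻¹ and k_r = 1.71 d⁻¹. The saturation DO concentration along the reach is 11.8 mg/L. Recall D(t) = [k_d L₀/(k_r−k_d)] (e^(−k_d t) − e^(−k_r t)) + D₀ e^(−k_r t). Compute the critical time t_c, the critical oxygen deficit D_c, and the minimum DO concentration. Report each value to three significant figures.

t_c ≈ 0.929 d; D_c ≈ 5.39 mg/L; min DO ≈ 6.41 mg/L

At the critical point dD/dt = 0, so k_d L₀ e^(−k_d t) = k_r D. Substituting D(t) from the Streeter–Phelps equation and solving for t gives
t_c = ln[(k_r/k_d)(1 − D₀(k_r−k_d)/(k_d L₀))] / (k_r−k_d).
Here k_r−k_d = 1.285 d⁻¹ and 1 − D₀(k_r−k_d)/(k_d L₀) = 1 − 1.92×1.285/(0.425×32.2) = 0.8197, so
t_c = ln(4.024 × 0.8197) / 1.285 = 1.193 / 1.285 = 0.9287 d.
D_c = (k_d/k_r) L₀ e^(−k_d t_c) = (0.425/1.71) × 32.2 × e^(−0.425×0.9287) = 0.2485 × 32.2 × 0.6739 = 5.393 mg/L.
Minimum DO = C_s − D_c = 11.8 − 5.393 = 6.407 mg/L.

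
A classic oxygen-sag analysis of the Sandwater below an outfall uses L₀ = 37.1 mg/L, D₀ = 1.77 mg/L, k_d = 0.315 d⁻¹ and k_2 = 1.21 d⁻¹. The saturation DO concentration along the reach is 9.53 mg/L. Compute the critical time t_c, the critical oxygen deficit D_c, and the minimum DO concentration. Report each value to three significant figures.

With k_2/k_d = 3.841 and 1 − D₀(k_2−k_d)/(k_d L₀) = 0.8644,
t_c = ln(3.841 × 0.8644) / (1.21 − 0.315) = ln(3.321) / 0.8950 = 1.200/0.8950 = 1.341 d.
L(t_c) = L₀ e^(−k_d t_c) = 37.1 × 0.6555 = 24.32 mg/L, and at the critical point k_2 D_c = k_d L, so D_c = (0.315/1.21) × 24.32 = 6.331 mg/L.
Minimum DO = C_s − D_c = 9.53 − 6.331 = 3.199 mg/L.

t_c ≈ 1.34 d; D_c ≈ 6.33 mg/L; min DO ≈ 3.20 mg/L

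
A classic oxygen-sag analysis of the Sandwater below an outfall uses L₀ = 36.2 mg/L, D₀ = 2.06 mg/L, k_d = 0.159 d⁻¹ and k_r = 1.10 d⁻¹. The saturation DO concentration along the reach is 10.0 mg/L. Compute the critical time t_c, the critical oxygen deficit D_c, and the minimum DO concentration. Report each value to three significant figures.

t_c ≈ 1.62 d; D_c ≈ 4.04 mg/L; min DO ≈ 5.96 mg/L

At the critical point dD/dt = 0, so k_d L₀ e^(−k_d t) = k_r D. Substituting D(t) from the Streeter–Phelps equation and solving for t gives
t_c = ln[(k_r/k_d)(1 − D₀(k_r−k_d)/(k_d L₀))] / (k_r−k_d).
Here k_r−k_d = 0.9410 d⁻¹ and 1 − D₀(k_r−k_d)/(k_d L₀) = 1 − 2.06×0.9410/(0.159×36.2) = 0.6632, so
t_c = ln(6.918 × 0.6632) / 0.9410 = 1.524 / 0.9410 = 1.619 d.
L(t_c) = L₀ e^(−k_d t_c) = 36.2 × 0.7730 = 27.98 mg/L, and at the critical point k_r D_c = k_d L, so D_c = (0.159/1.10) × 27.98 = 4.045 mg/L.
Minimum DO = C_s − D_c = 10.0 − 4.045 = 5.955 mg/L.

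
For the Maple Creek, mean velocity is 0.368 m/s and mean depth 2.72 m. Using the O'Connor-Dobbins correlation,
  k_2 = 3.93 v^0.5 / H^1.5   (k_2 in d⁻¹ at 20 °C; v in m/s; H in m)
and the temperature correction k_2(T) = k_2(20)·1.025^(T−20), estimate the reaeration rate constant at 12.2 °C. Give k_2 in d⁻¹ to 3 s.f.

k_2(20) = 3.93 × 0.368^0.5 / 2.72^1.5 = 3.93 × 0.6066 / 4.486 = 0.5315 d⁻¹.
k_2(12.2) = 0.5315 × 1.025^(12.2−20) = 0.5315 × 0.8248 = 0.4383 d⁻¹.

k_2 ≈ 0.438 d⁻¹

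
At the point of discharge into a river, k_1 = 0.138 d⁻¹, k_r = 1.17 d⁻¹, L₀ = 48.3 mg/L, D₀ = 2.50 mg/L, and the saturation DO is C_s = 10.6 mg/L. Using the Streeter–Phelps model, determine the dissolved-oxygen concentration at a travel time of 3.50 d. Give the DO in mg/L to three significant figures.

k_1 L₀/(k_r−k_1) = 0.138×48.3/(1.17−0.138) = 6.665/1.032 = 6.459 mg/L.
e^(−k_1 t) = e^(−0.138×3.500) = 0.6169; e^(−k_r t) = e^(−1.17×3.500) = 0.01666.
D = 6.459 × (0.6169 − 0.01666) + 2.50 × 0.01666 = 3.877 + 0.04164 = 3.919 mg/L.
DO = C_s − D = 10.6 − 3.919 = 6.681 mg/L.

DO ≈ 6.68 mg/L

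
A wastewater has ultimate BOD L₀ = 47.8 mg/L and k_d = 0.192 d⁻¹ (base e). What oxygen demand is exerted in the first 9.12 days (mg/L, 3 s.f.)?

y_t = L₀(1 − e^(−k_d t)) = 47.8 × (1 − e^(−0.192×9.12))
= 47.8 × (1 − 0.1736) = 47.8 × 0.8264 = 39.50 mg/L.

y ≈ 39.5 mg/L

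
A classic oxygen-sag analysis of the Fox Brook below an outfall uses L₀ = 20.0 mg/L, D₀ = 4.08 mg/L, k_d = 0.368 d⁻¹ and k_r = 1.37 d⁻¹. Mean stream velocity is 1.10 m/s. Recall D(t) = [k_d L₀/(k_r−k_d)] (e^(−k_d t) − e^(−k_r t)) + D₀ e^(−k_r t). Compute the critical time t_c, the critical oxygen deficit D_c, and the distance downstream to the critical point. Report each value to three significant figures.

With k_r/k_d = 3.723 and 1 − D₀(k_r−k_d)/(k_d L₀) = 0.4445,
t_c = ln(3.723 × 0.4445) / (1.37 − 0.368) = ln(1.655) / 1.002 = 0.5038/1.002 = 0.5028 d.
L(t_c) = L₀ e^(−k_d t_c) = 20.0 × 0.8311 = 16.62 mg/L, and at the critical point k_r D_c = k_d L, so D_c = (0.368/1.37) × 16.62 = 4.465 mg/L.
x_c = v t_c = 1.10 m/s × 0.5028 d × 86400 s/d = 47780 m ≈ 47.8 km.

t_c ≈ 0.503 d; D_c ≈ 4.46 mg/L; x_c ≈ 47.8 km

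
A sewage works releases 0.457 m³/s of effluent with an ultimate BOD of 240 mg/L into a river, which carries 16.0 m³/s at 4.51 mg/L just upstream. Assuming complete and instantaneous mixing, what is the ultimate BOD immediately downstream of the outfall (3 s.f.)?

11.0 mg/L

Flow-weighted mixing: C = (Q_r C_r + Q_w C_w)/(Q_r + Q_w)
= (16.0×4.51 + 0.457×240)/(16.0 + 0.457) = 181.8/16.46 = 11.05 mg/L.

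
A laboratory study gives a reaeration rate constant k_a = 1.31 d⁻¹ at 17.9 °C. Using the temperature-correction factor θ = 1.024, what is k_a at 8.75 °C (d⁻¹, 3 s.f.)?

k_a(T₂) = k_a(T₁) · θ^(T₂−T₁) = 1.31 × 1.024^(8.75−17.9)
= 1.31 × 1.024^-9.15 = 1.31 × 0.8049 = 1.054 d⁻¹.

k_a ≈ 1.05 d⁻¹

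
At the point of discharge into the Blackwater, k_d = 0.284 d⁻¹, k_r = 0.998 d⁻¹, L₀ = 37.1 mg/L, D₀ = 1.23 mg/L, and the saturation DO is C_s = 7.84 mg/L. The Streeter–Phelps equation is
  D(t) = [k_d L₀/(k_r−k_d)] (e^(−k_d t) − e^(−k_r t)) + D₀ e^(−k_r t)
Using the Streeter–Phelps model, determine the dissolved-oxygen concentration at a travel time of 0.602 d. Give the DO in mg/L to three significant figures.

DO ≈ 2.82 mg/L

k_d L₀/(k_r−k_d) = 0.284×37.1/(0.998−0.284) = 10.54/0.7140 = 14.76 mg/L.
e^(−k_d t) = e^(−0.284×0.6020) = 0.8428; e^(−k_r t) = e^(−0.998×0.6020) = 0.5484.
D = 14.76 × (0.8428 − 0.5484) + 1.23 × 0.5484 = 4.346 + 0.6745 = 5.020 mg/L.
DO = C_s − D = 7.84 − 5.020 = 2.820 mg/L.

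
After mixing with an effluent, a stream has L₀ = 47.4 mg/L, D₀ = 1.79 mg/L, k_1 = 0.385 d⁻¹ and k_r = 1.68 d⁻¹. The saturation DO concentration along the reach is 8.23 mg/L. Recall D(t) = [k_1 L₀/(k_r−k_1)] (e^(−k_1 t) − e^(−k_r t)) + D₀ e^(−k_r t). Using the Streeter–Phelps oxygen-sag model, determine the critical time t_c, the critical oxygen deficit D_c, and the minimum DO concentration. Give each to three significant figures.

At the critical point dD/dt = 0, so k_1 L₀ e^(−k_1 t) = k_r D. Substituting D(t) from the Streeter–Phelps equation and solving for t gives
t_c = ln[(k_r/k_1)(1 − D₀(k_r−k_1)/(k_1 L₀))] / (k_r−k_1).
Here k_r−k_1 = 1.295 d⁻¹ and 1 − D₀(k_r−k_1)/(k_1 L₀) = 1 − 1.79×1.295/(0.385×47.4) = 0.8730, so
t_c = ln(4.364 × 0.8730) / 1.295 = 1.337 / 1.295 = 1.033 d.
D_c = (k_1/k_r) L₀ e^(−k_1 t_c) = (0.385/1.68) × 47.4 × e^(−0.385×1.033) = 0.2292 × 47.4 × 0.6719 = 7.299 mg/L.
Minimum DO = C_s − D_c = 8.23 − 7.299 = 0.9313 mg/L.

t_c ≈ 1.03 d; D_c ≈ 7.30 mg/L; min DO ≈ 0.931 mg/L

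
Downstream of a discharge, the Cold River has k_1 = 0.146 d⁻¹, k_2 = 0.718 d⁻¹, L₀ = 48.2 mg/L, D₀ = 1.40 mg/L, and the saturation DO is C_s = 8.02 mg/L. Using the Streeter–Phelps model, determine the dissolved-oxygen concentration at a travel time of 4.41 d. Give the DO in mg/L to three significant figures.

DO ≈ 2.02 mg/L

k_1 L₀/(k_2−k_1) = 0.146×48.2/(0.718−0.146) = 7.037/0.5720 = 12.30 mg/L.
e^(−k_1 t) = e^(−0.146×4.410) = 0.5253; e^(−k_2 t) = e^(−0.718×4.410) = 0.04216.
D = 12.30 × (0.5253 − 0.04216) + 1.40 × 0.04216 = 5.944 + 0.05902 = 6.003 mg/L.
DO = C_s − D = 8.02 − 6.003 = 2.017 mg/L.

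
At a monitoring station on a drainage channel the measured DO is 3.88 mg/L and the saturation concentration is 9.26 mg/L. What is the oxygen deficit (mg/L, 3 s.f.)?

D = C_s − C = 9.26 − 3.88 = 5.38 mg/L.

D ≈ 5.38 mg/L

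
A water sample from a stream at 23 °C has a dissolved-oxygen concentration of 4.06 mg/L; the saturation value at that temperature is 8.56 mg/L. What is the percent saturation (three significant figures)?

47.4 % saturation

% saturation = C/C_s × 100 = 4.06/8.56 × 100 = 47.4 %.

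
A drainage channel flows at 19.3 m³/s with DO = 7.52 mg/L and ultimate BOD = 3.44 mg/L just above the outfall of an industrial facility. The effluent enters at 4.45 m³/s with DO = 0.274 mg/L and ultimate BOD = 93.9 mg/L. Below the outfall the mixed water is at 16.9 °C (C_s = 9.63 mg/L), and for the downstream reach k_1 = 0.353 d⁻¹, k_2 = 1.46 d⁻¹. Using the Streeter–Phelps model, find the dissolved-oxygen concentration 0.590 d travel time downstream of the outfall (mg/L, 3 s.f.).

DO ≈ 5.63 mg/L

Mixed DO = (19.3×7.52 + 4.45×0.274)/(19.3+4.45) = 146.4/23.75 = 6.162 mg/L.
Mixed L₀ = (19.3×3.44 + 4.45×93.9)/(23.75) = 484.2/23.75 = 20.39 mg/L.
Initial deficit D₀ = C_s − DO₀ = 9.63 − 6.162 = 3.468 mg/L.
D(0.590) = [0.353×20.39/(1.46−0.353)](e^(−0.353×0.590) − e^(−1.46×0.590)) + 3.468 e^(−1.46×0.590)
= 6.502 × (0.8120 − 0.4226) + 3.468 × 0.4226 = 3.997 mg/L.
DO = 9.63 − 3.997 = 5.633 mg/L.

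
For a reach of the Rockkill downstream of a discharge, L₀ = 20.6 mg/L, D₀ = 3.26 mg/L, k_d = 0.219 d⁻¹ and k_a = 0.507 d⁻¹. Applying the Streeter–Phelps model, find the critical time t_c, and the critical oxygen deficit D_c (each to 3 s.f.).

At the critical point dD/dt = 0, so k_d L₀ e^(−k_d t) = k_a D. Substituting D(t) from the Streeter–Phelps equation and solving for t gives
t_c = ln[(k_a/k_d)(1 − D₀(k_a−k_d)/(k_d L₀))] / (k_a−k_d).
Here k_a−k_d = 0.2880 d⁻¹ and 1 − D₀(k_a−k_d)/(k_d L₀) = 1 − 3.26×0.2880/(0.219×20.6) = 0.7919, so
t_c = ln(2.315 × 0.7919) / 0.2880 = 0.6061 / 0.2880 = 2.105 d.
D_c = (k_d/k_a) L₀ e^(−k_d t_c) = (0.219/0.507) × 20.6 × e^(−0.219×2.105) = 0.4320 × 20.6 × 0.6307 = 5.612 mg/L.

t_c ≈ 2.10 d; D_c ≈ 5.61 mg/L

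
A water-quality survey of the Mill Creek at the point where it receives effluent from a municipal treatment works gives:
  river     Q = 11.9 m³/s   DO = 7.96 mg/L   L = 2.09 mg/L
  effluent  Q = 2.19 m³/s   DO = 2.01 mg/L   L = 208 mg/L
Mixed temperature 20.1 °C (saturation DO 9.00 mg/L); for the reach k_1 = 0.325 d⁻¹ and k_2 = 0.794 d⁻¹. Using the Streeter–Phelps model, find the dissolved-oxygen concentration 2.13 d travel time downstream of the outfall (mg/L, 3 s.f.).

DO ≈ 1.17 mg/L

Mixed DO = (11.9×7.96 + 2.19×2.01)/(11.9+2.19) = 99.13/14.09 = 7.035 mg/L.
Mixed L₀ = (11.9×2.09 + 2.19×208)/(14.09) = 480.4/14.09 = 34.09 mg/L.
Initial deficit D₀ = C_s − DO₀ = 9.00 − 7.035 = 1.965 mg/L.
D(2.13) = [0.325×34.09/(0.794−0.325)](e^(−0.325×2.13) − e^(−0.794×2.13)) + 1.965 e^(−0.794×2.13)
= 23.63 × (0.5004 − 0.1843) + 1.965 × 0.1843 = 7.832 mg/L.
DO = 9.00 − 7.832 = 1.168 mg/L.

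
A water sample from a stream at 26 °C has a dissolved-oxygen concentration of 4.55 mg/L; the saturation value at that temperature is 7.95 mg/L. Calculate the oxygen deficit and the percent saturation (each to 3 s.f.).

D ≈ 3.40 mg/L; 57.2 % saturation

D = C_s − C = 7.95 − 4.55 = 3.40 mg/L.
% saturation = 4.55/7.95 × 100 = 57.2 %.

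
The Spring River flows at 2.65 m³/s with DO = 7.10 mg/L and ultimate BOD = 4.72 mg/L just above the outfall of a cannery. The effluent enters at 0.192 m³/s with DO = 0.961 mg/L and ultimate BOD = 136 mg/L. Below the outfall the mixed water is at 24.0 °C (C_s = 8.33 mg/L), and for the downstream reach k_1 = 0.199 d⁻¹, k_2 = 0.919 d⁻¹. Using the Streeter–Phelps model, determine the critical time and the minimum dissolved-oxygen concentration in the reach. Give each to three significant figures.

Mixed DO = (2.65×7.10 + 0.192×0.961)/(2.65+0.192) = 19.00/2.842 = 6.685 mg/L.
Mixed L₀ = (2.65×4.72 + 0.192×136)/(2.842) = 38.62/2.842 = 13.59 mg/L.
Initial deficit D₀ = C_s − DO₀ = 8.33 − 6.685 = 1.645 mg/L.
t_c = (1/0.7200) ln[(0.919/0.199)(1 − 1.645×0.7200/(0.199×13.59))] = 1.389 × ln(2.596) = 1.325 d.
D_c = (0.199/0.919) × 13.59 × e^(−0.199×1.325) = 0.2165 × 13.59 × 0.7682 = 2.261 mg/L.
Minimum DO = 8.33 − 2.261 = 6.069 mg/L.

t_c ≈ 1.32 d; minimum DO ≈ 6.07 mg/L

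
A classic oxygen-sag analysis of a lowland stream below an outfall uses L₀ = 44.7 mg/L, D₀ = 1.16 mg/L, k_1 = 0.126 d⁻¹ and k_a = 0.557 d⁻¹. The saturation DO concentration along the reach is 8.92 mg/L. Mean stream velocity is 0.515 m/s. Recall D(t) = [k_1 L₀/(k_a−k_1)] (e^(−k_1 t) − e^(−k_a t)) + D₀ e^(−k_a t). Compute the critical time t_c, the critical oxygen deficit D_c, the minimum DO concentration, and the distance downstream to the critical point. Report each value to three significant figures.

At the critical point dD/dt = 0, so k_1 L₀ e^(−k_1 t) = k_a D. Substituting D(t) from the Streeter–Phelps equation and solving for t gives
t_c = ln[(k_a/k_1)(1 − D₀(k_a−k_1)/(k_1 L₀))] / (k_a−k_1).
Here k_a−k_1 = 0.4310 d⁻¹ and 1 − D₀(k_a−k_1)/(k_1 L₀) = 1 − 1.16×0.4310/(0.126×44.7) = 0.9112, so
t_c = ln(4.421 × 0.9112) / 0.4310 = 1.393 / 0.4310 = 3.233 d.
D_c = (k_1/k_a) L₀ e^(−k_1 t_c) = (0.126/0.557) × 44.7 × e^(−0.126×3.233) = 0.2262 × 44.7 × 0.6654 = 6.729 mg/L.
Minimum DO = C_s − D_c = 8.92 − 6.729 = 2.191 mg/L.
x_c = v t_c = 0.515 m/s × 3.233 d × 86400 s/d = 143800 m ≈ 144 km.

t_c ≈ 3.23 d; D_c ≈ 6.73 mg/L; min DO ≈ 2.19 mg/L; x_c ≈ 144 km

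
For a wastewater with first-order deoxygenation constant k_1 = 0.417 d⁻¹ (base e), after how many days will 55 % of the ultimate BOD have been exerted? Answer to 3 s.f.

t ≈ 1.91 d

y/L₀ = 1 − e^(−k_1 t) = 0.55 ⇒ e^(−k_1 t) = 0.450
t = −ln(0.450) / 0.417 = 0.7985 / 0.417 = 1.915 d.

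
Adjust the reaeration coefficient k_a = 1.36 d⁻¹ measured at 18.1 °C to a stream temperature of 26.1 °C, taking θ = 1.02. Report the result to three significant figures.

k_a(T₂) = k_a(T₁) · θ^(T₂−T₁) = 1.36 × 1.02^(26.1−18.1)
= 1.36 × 1.02^8.00 = 1.36 × 1.172 = 1.593 d⁻¹.

k_a ≈ 1.59 d⁻¹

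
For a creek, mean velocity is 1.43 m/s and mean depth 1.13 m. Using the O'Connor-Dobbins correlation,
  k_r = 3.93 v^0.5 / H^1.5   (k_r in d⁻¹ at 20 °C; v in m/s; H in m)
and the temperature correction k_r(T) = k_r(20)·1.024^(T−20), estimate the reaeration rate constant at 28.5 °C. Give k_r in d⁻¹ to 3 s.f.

k_r(20) = 3.93 × 1.43^0.5 / 1.13^1.5 = 3.93 × 1.196 / 1.201 = 3.912 d⁻¹.
k_r(28.5) = 3.912 × 1.024^(28.5−20) = 3.912 × 1.223 = 4.786 d⁻¹.

k_r ≈ 4.79 d⁻¹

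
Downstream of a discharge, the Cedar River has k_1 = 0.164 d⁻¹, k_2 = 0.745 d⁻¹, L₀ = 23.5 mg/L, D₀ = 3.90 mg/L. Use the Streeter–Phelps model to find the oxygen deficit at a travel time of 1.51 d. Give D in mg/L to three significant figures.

D ≈ 4.29 mg/L

k_1 L₀/(k_2−k_1) = 0.164×23.5/(0.745−0.164) = 3.854/0.5810 = 6.633 mg/L.
e^(−k_1 t) = e^(−0.164×1.510) = 0.7806; e^(−k_2 t) = e^(−0.745×1.510) = 0.3247.
D = 6.633 × (0.7806 − 0.3247) + 3.90 × 0.3247 = 3.025 + 1.266 = 4.291 mg/L.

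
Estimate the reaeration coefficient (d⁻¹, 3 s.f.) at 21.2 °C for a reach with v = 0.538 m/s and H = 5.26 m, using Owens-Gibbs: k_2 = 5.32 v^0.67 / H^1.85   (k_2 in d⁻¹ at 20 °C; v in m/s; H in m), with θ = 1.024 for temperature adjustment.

k_2(20) = 5.32 × 0.538^0.67 / 5.26^1.85 = 5.32 × 0.6601 / 21.57 = 0.1628 d⁻¹.
k_2(21.2) = 0.1628 × 1.024^(21.2−20) = 0.1628 × 1.029 = 0.1675 d⁻¹.

k_2 ≈ 0.168 d⁻¹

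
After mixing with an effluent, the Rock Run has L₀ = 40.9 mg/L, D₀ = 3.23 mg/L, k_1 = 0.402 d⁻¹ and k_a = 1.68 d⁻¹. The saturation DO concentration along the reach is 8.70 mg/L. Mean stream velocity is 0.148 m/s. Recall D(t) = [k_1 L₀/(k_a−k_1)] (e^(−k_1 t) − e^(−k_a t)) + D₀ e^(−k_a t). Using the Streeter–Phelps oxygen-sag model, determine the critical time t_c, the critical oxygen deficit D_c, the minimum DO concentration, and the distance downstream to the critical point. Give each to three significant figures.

t_c ≈ 0.893 d; D_c ≈ 6.84 mg/L; min DO ≈ 1.86 mg/L; x_c ≈ 11.4 km

With k_a/k_1 = 4.179 and 1 − D₀(k_a−k_1)/(k_1 L₀) = 0.7489,
t_c = ln(4.179 × 0.7489) / (1.68 − 0.402) = ln(3.130) / 1.278 = 1.141/1.278 = 0.8928 d.
L(t_c) = L₀ e^(−k_1 t_c) = 40.9 × 0.6984 = 28.57 mg/L, and at the critical point k_a D_c = k_1 L, so D_c = (0.402/1.68) × 28.57 = 6.835 mg/L.
Minimum DO = C_s − D_c = 8.70 − 6.835 = 1.865 mg/L.
x_c = v t_c = 0.148 m/s × 0.8928 d × 86400 s/d = 11420 m ≈ 11.4 km.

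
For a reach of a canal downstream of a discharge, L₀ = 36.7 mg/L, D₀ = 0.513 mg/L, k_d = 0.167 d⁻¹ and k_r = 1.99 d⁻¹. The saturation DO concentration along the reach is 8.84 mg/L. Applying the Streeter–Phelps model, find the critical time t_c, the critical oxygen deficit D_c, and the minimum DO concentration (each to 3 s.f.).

With k_r/k_d = 11.92 and 1 − D₀(k_r−k_d)/(k_d L₀) = 0.8474,
t_c = ln(11.92 × 0.8474) / (1.99 − 0.167) = ln(10.10) / 1.823 = 2.312/1.823 = 1.268 d.
L(t_c) = L₀ e^(−k_d t_c) = 36.7 × 0.8091 = 29.69 mg/L, and at the critical point k_r D_c = k_d L, so D_c = (0.167/1.99) × 29.69 = 2.492 mg/L.
Minimum DO = C_s − D_c = 8.84 − 2.492 = 6.348 mg/L.

t_c ≈ 1.27 d; D_c ≈ 2.49 mg/L; min DO ≈ 6.35 mg/L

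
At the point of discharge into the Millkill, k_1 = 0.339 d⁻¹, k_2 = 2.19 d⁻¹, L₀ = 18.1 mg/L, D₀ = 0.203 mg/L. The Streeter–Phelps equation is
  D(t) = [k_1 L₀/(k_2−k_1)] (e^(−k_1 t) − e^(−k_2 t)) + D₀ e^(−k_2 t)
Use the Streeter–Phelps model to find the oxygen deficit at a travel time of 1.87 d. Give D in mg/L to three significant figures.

k_1 L₀/(k_2−k_1) = 0.339×18.1/(2.19−0.339) = 6.136/1.851 = 3.315 mg/L.
e^(−k_1 t) = e^(−0.339×1.870) = 0.5305; e^(−k_2 t) = e^(−2.19×1.870) = 0.01665.
D = 3.315 × (0.5305 − 0.01665) + 0.203 × 0.01665 = 1.703 + 0.003380 = 1.707 mg/L.

D ≈ 1.71 mg/L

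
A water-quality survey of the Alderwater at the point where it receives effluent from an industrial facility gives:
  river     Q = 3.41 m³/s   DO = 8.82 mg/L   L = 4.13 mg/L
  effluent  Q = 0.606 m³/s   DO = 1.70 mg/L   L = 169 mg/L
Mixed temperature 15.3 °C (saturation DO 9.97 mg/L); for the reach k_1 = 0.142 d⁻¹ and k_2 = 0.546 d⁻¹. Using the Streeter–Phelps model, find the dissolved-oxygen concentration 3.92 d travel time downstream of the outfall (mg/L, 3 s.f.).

DO ≈ 5.06 mg/L

Mixed DO = (3.41×8.82 + 0.606×1.70)/(3.41+0.606) = 31.11/4.016 = 7.746 mg/L.
Mixed L₀ = (3.41×4.13 + 0.606×169)/(4.016) = 116.5/4.016 = 29.01 mg/L.
Initial deficit D₀ = C_s − DO₀ = 9.97 − 7.746 = 2.224 mg/L.
D(3.92) = [0.142×29.01/(0.546−0.142)](e^(−0.142×3.92) − e^(−0.546×3.92)) + 2.224 e^(−0.546×3.92)
= 10.20 × (0.5731 − 0.1176) + 2.224 × 0.1176 = 4.906 mg/L.
DO = 9.97 − 4.906 = 5.064 mg/L.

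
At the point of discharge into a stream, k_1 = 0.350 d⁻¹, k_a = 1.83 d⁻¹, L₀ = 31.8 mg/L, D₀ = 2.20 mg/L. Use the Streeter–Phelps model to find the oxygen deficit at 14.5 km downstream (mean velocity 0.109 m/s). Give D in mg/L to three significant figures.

Travel time t = x/v = 14.5 km / (0.109 m/s) = 14500 m / 0.109 m/s = 133000 s = 1.540 d.
k_1 L₀/(k_a−k_1) = 0.350×31.8/(1.83−0.350) = 11.13/1.480 = 7.520 mg/L.
e^(−k_1 t) = e^(−0.350×1.540) = 0.5834; e^(−k_a t) = e^(−1.83×1.540) = 0.05975.
D = 7.520 × (0.5834 − 0.05975) + 2.20 × 0.05975 = 3.938 + 0.1314 = 4.069 mg/L.

D ≈ 4.07 mg/L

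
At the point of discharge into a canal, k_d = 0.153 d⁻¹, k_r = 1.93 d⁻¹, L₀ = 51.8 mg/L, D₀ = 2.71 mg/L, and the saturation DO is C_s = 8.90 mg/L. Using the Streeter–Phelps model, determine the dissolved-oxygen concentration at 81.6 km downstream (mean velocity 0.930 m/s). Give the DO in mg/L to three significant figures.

DO ≈ 5.33 mg/L

Travel time t = x/v = 81.6 km / (0.930 m/s) = 81600 m / 0.930 m/s = 87740 s = 1.016 d.
k_d L₀/(k_r−k_d) = 0.153×51.8/(1.93−0.153) = 7.925/1.777 = 4.460 mg/L.
e^(−k_d t) = e^(−0.153×1.016) = 0.8561; e^(−k_r t) = e^(−1.93×1.016) = 0.1409.
D = 4.460 × (0.8561 − 0.1409) + 2.71 × 0.1409 = 3.190 + 0.3817 = 3.572 mg/L.
DO = C_s − D = 8.90 − 3.572 = 5.328 mg/L.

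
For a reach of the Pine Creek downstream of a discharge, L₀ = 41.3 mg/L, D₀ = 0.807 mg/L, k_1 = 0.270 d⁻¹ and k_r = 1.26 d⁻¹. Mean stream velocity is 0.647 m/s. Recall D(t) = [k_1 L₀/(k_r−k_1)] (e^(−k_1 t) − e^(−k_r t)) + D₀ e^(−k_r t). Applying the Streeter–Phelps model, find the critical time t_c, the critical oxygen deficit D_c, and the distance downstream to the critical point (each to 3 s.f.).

With k_r/k_1 = 4.667 and 1 − D₀(k_r−k_1)/(k_1 L₀) = 0.9284,
t_c = ln(4.667 × 0.9284) / (1.26 − 0.270) = ln(4.332) / 0.9900 = 1.466/0.9900 = 1.481 d.
L(t_c) = L₀ e^(−k_1 t_c) = 41.3 × 0.6704 = 27.69 mg/L, and at the critical point k_r D_c = k_1 L, so D_c = (0.270/1.26) × 27.69 = 5.933 mg/L.
x_c = v t_c = 0.647 m/s × 1.481 d × 86400 s/d = 82780 m ≈ 82.8 km.

t_c ≈ 1.48 d; D_c ≈ 5.93 mg/L; x_c ≈ 82.8 km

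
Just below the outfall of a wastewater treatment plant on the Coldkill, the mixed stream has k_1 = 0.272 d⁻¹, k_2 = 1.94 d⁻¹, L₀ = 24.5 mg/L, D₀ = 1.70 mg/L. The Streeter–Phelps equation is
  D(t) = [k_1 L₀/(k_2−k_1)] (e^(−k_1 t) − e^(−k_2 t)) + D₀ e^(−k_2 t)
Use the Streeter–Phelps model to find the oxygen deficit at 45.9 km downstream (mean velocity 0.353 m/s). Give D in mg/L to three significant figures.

Travel time t = x/v = 45.9 km / (0.353 m/s) = 45900 m / 0.353 m/s = 130000 s = 1.505 d.
k_1 L₀/(k_2−k_1) = 0.272×24.5/(1.94−0.272) = 6.664/1.668 = 3.995 mg/L.
e^(−k_1 t) = e^(−0.272×1.505) = 0.6641; e^(−k_2 t) = e^(−1.94×1.505) = 0.05395.
D = 3.995 × (0.6641 − 0.05395) + 1.70 × 0.05395 = 2.438 + 0.09172 = 2.529 mg/L.

D ≈ 2.53 mg/L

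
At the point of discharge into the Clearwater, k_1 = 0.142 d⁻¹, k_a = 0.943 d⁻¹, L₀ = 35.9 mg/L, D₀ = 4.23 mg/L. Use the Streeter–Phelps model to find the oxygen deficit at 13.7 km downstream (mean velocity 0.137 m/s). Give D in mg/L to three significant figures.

D ≈ 4.68 mg/L

Travel time t = x/v = 13.7 km / (0.137 m/s) = 13700 m / 0.137 m/s = 100000 s = 1.157 d.
k_1 L₀/(k_a−k_1) = 0.142×35.9/(0.943−0.142) = 5.098/0.8010 = 6.364 mg/L.
e^(−k_1 t) = e^(−0.142×1.157) = 0.8484; e^(−k_a t) = e^(−0.943×1.157) = 0.3357.
D = 6.364 × (0.8484 − 0.3357) + 4.23 × 0.3357 = 3.263 + 1.420 = 4.683 mg/L.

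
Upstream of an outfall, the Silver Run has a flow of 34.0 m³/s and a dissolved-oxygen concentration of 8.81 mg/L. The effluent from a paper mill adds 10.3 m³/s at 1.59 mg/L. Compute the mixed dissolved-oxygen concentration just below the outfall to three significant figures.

7.13 mg/L

Flow-weighted mixing: C = (Q_r C_r + Q_w C_w)/(Q_r + Q_w)
= (34.0×8.81 + 10.3×1.59)/(34.0 + 10.3) = 315.9/44.30 = 7.131 mg/L.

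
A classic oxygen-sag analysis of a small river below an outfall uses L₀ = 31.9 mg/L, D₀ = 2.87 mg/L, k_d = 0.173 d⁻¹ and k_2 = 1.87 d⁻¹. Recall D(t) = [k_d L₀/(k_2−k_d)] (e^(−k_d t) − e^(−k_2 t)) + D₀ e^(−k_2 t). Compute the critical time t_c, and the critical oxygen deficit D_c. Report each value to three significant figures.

t_c ≈ 0.141 d; D_c ≈ 2.88 mg/L

t_c = [1/(k_2−k_d)] ln[(k_2/k_d)(1 − D₀(k_2−k_d)/(k_d L₀))]
= [1/(1.87−0.173)] ln[(1.87/0.173)(1 − 2.87×1.697/(0.173×31.9))]
= (1/1.697) ln[10.81 × 0.1175] = 0.5893 × ln(1.270) = 0.5893 × 0.2389 = 0.1408 d.
D_c = (k_d/k_2) L₀ e^(−k_d t_c) = (0.173/1.87) × 31.9 × e^(−0.173×0.1408) = 0.09251 × 31.9 × 0.9759 = 2.880 mg/L.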